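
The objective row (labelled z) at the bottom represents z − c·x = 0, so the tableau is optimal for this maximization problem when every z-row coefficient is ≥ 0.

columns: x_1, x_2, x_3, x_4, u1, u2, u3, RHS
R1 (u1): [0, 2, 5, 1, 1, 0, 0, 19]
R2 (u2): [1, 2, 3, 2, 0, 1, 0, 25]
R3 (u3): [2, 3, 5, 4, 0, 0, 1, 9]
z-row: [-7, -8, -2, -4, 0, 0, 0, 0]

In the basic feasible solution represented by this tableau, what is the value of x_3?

0

x_3 is not in the basis, so in the current basic feasible solution x_3 = 0.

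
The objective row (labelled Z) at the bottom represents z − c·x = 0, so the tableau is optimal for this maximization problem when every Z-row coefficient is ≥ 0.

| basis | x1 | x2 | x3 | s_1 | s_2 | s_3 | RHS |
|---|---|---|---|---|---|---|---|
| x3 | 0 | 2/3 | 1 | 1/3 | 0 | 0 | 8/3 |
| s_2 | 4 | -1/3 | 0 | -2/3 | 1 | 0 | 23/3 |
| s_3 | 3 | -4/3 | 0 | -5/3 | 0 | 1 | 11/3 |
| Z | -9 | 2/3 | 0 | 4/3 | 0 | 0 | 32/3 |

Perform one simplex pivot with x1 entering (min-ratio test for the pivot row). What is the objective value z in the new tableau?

65/3

Ratio test on column x1 — row 1: entry 0 ≤ 0; row 2: (23/3)/4 = 23/12; row 3: (11/3)/3 = 11/9. Minimum is 11/9 at row 3 (s_3 leaves); pivot element 3.
Pivot on row 3; the Z-row RHS becomes 32/3 − (-9)·(11/9) = 65/3.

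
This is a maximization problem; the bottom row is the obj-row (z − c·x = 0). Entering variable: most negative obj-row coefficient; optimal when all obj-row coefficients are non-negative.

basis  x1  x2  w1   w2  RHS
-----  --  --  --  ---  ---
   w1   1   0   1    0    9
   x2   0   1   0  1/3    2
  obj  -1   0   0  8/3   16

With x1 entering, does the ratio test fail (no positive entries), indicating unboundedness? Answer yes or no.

no

Column x1 has positive entries in row(s) 1, so the ratio test bounds it — not unbounded.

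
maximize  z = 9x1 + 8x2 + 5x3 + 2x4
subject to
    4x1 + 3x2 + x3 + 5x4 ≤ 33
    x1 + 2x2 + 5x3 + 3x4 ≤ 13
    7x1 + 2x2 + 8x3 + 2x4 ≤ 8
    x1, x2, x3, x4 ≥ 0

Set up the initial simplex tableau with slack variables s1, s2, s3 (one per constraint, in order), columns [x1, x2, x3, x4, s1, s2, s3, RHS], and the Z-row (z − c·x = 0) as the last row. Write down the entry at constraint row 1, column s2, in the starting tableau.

Slack s2 belongs to constraint 2; its column is the unit vector e_2, so the entry in row 1 is 0.

0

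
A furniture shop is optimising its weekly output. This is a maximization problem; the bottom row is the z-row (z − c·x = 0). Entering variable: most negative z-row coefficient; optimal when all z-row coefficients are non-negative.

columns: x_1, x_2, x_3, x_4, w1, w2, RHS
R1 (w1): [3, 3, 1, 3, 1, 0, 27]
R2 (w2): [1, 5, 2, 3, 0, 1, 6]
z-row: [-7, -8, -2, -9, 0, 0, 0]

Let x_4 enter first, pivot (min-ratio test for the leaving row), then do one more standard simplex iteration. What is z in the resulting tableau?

Ratio test on column x_4 — row 1: 27/3 = 9; row 2: 6/3 = 2. Minimum is 2 at row 2 (w2 leaves); pivot element 3.
Pivot on row 2; the z-row RHS becomes 0 − (-9)·2 = 18.
Next entering variable (most negative z-row entry -4): x_1.
Ratio test on column x_1 — row 1: 21/2 = 21/2; row 2: 2/(1/3) = 6. Minimum is 6 at row 2 (x_4 leaves); pivot element 1/3.
After the second pivot the z-row RHS is 18 − (-4)·6 = 42.

42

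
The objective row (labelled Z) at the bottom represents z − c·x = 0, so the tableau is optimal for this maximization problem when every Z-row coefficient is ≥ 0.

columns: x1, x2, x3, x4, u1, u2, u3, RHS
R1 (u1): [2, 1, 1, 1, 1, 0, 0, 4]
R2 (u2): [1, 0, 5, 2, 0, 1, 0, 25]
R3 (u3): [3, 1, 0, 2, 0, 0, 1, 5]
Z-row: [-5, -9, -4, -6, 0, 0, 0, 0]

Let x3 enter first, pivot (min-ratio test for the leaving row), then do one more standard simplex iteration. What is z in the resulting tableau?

Ratio test on column x3 — row 1: 4/1 = 4; row 2: 25/5 = 5; row 3: entry 0 ≤ 0. Minimum is 4 at row 1 (u1 leaves); pivot element 1.
Pivot on row 1; the Z-row RHS becomes 0 − (-4)·4 = 16.
Next entering variable (most negative Z-row entry -5): x2.
Ratio test on column x2 — row 1: 4/1 = 4; row 2: entry -5 ≤ 0; row 3: 5/1 = 5. Minimum is 4 at row 1 (x3 leaves); pivot element 1.
After the second pivot the Z-row RHS is 16 − (-5)·4 = 36.

36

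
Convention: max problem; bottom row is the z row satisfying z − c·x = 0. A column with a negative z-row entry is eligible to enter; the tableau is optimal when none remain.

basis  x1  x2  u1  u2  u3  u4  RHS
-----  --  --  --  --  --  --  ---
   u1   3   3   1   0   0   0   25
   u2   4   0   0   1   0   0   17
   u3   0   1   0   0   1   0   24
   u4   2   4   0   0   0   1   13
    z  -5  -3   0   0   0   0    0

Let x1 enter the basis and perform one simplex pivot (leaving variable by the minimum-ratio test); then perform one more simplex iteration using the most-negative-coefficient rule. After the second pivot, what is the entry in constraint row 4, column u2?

Ratio test on column x1 — row 1: 25/3 = 25/3; row 2: 17/4 = 17/4; row 3: entry 0 ≤ 0; row 4: 13/2 = 13/2. Minimum is 17/4 at row 2 (u2 leaves); pivot element 4.
Divide row 2 by 4; eliminate column x1 from the other rows.
Second iteration: most negative z-row entry is -3 in column x2, so x2 enters.
Ratio test on column x2 — row 1: (49/4)/3 = 49/12; row 2: entry 0 ≤ 0; row 3: 24/1 = 24; row 4: (9/2)/4 = 9/8. Minimum is 9/8 at row 4 (u4 leaves); pivot element 4.
Divide row 4 by 4; eliminate column x2 from the other rows.
After both pivots, the entry at constraint row 4, column u2 is -1/8.

-1/8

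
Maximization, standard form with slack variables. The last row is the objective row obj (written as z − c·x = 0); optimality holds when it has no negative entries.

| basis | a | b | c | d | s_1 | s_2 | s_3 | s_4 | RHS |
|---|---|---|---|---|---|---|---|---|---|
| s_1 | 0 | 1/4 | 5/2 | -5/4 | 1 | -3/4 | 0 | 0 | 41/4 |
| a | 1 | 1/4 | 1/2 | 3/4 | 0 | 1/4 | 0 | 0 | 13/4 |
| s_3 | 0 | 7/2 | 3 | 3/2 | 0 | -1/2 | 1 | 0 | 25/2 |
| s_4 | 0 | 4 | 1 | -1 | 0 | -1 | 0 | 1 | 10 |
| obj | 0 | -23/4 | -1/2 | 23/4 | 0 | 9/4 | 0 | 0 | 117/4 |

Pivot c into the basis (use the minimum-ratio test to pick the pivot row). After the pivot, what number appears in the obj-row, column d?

Ratio test on column c — row 1: (41/4)/(5/2) = 41/10; row 2: (13/4)/(1/2) = 13/2; row 3: (25/2)/3 = 25/6; row 4: 10/1 = 10. Minimum is 41/10 at row 1 (s_1 leaves); pivot element 5/2.
Divide row 1 by 5/2; eliminate column c from the other rows.
obj-row update in column d: 23/4 − (-1/2)·(-1/2) = 11/2.

11/2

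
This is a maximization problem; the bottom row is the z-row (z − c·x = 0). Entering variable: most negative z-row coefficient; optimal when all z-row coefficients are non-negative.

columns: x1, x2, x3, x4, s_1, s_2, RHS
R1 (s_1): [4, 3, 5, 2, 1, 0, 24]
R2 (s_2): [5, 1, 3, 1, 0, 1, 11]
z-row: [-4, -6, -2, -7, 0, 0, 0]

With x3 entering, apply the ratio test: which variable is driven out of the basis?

s_2

Column x3 entries and ratios — s_1: 24/5 = 24/5; s_2: 11/3 = 11/3.
Smallest ratio is 11/3 in the row of s_2, so s_2 leaves.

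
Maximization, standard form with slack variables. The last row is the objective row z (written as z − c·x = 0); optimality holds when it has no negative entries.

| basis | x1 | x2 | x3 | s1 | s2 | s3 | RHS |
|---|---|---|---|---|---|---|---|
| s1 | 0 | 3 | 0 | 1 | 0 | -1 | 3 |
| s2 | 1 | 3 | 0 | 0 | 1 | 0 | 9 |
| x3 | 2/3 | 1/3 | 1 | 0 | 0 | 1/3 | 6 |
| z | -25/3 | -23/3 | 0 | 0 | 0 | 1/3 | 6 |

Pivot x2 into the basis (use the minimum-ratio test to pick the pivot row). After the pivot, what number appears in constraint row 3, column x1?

Ratio test on column x2 — row 1: 3/3 = 1; row 2: 9/3 = 3; row 3: 6/(1/3) = 18. Minimum is 1 at row 1 (s1 leaves); pivot element 3.
Divide row 1 by 3; eliminate column x2 from the other rows.
Row 3 update in column x1: 2/3 − (1/3)·0 = 2/3.

2/3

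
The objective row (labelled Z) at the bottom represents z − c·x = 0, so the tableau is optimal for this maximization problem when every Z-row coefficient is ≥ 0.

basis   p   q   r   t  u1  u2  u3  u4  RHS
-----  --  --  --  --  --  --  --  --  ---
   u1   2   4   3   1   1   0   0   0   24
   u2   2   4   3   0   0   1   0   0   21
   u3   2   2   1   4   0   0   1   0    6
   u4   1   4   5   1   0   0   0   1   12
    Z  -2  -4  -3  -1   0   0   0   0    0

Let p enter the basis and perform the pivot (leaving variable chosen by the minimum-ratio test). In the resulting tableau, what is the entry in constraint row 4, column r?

9/2

Ratio test on column p — row 1: 24/2 = 12; row 2: 21/2 = 21/2; row 3: 6/2 = 3; row 4: 12/1 = 12. Minimum is 3 at row 3 (u3 leaves); pivot element 2.
Divide row 3 by 2; eliminate column p from the other rows.
Row 4 update in column r: 5 − 1·(1/2) = 9/2.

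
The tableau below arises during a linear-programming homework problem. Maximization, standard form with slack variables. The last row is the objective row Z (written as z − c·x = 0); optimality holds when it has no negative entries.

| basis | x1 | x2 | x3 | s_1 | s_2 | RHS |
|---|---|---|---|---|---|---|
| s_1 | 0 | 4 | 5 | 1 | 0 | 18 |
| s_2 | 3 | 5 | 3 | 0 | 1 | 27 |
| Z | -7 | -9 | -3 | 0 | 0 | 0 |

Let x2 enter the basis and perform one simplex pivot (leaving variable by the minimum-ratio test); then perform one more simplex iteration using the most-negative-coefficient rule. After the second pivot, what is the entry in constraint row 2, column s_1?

-5/12

Ratio test on column x2 — row 1: 18/4 = 9/2; row 2: 27/5 = 27/5. Minimum is 9/2 at row 1 (s_1 leaves); pivot element 4.
Divide row 1 by 4; eliminate column x2 from the other rows.
Second iteration: most negative Z-row entry is -7 in column x1, so x1 enters.
Ratio test on column x1 — row 1: entry 0 ≤ 0; row 2: (9/2)/3 = 3/2. Minimum is 3/2 at row 2 (s_2 leaves); pivot element 3.
Divide row 2 by 3; eliminate column x1 from the other rows.
After both pivots, the entry at constraint row 2, column s_1 is -5/12.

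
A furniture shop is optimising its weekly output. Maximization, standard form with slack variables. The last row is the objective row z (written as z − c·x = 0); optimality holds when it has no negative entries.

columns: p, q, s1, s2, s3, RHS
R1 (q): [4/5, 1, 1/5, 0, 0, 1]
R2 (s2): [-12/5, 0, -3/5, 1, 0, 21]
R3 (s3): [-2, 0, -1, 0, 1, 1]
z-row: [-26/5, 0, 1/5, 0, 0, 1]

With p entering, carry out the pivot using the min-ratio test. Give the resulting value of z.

15/2

Ratio test on column p — row 1: 1/(4/5) = 5/4; row 2: entry -12/5 ≤ 0; row 3: entry -2 ≤ 0. Minimum is 5/4 at row 1 (q leaves); pivot element 4/5.
Pivot on row 1; the z-row RHS becomes 1 − (-26/5)·(5/4) = 15/2.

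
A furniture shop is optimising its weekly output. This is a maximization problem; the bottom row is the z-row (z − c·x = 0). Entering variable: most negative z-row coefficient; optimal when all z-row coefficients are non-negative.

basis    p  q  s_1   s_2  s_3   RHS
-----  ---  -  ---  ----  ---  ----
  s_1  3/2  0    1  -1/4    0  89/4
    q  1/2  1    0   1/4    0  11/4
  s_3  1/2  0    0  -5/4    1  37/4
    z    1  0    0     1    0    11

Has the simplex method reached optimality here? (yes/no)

yes

Every z-row coefficient is ≥ 0, so the tableau is optimal.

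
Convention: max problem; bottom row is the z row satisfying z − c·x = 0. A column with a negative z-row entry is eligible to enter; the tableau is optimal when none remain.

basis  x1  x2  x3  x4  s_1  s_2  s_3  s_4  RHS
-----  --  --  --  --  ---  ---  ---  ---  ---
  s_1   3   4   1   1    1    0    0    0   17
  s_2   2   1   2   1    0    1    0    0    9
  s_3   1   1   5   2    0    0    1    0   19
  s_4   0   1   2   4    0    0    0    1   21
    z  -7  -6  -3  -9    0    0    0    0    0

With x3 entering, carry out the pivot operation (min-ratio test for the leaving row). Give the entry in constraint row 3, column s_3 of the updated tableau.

Ratio test on column x3 — row 1: 17/1 = 17; row 2: 9/2 = 9/2; row 3: 19/5 = 19/5; row 4: 21/2 = 21/2. Minimum is 19/5 at row 3 (s_3 leaves); pivot element 5.
Divide row 3 by 5; eliminate column x3 from the other rows.
In the new row 3, the s_3 entry is the old entry divided by the pivot: 1/5 = 1/5.

1/5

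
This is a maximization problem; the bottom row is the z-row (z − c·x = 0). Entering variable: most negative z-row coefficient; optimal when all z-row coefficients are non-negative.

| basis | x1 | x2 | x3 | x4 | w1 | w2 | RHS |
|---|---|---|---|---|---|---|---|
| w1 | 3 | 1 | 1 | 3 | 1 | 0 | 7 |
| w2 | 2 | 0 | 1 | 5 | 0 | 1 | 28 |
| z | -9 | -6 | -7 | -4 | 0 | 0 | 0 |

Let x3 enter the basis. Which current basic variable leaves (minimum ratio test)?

w1

Column x3 entries and ratios — w1: 7/1 = 7; w2: 28/1 = 28.
Smallest ratio is 7 in the row of w1, so w1 leaves.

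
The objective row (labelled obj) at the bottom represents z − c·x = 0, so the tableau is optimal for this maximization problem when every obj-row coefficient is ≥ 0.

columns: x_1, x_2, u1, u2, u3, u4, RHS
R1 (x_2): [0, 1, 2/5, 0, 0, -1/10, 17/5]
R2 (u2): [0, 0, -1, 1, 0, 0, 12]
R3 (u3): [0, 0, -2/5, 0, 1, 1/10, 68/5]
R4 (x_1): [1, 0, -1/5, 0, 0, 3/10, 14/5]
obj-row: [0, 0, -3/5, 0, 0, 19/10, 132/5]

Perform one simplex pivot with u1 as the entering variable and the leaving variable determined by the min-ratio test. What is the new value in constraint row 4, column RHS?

9/2

Ratio test on column u1 — row 1: (17/5)/(2/5) = 17/2; row 2: entry -1 ≤ 0; row 3: entry -2/5 ≤ 0; row 4: entry -1/5 ≤ 0. Minimum is 17/2 at row 1 (x_2 leaves); pivot element 2/5.
Divide row 1 by 2/5; eliminate column u1 from the other rows.
Row 4 update in column RHS: 14/5 − (-1/5)·(17/2) = 9/2.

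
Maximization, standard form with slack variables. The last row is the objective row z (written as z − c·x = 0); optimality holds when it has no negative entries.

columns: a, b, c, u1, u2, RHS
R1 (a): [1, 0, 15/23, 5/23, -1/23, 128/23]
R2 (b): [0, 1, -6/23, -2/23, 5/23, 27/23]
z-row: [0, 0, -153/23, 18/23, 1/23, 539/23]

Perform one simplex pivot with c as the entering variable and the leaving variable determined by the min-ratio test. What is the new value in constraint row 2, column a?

2/5

Ratio test on column c — row 1: (128/23)/(15/23) = 128/15; row 2: entry -6/23 ≤ 0. Minimum is 128/15 at row 1 (a leaves); pivot element 15/23.
Divide row 1 by 15/23; eliminate column c from the other rows.
Row 2 update in column a: 0 − (-6/23)·(23/15) = 2/5.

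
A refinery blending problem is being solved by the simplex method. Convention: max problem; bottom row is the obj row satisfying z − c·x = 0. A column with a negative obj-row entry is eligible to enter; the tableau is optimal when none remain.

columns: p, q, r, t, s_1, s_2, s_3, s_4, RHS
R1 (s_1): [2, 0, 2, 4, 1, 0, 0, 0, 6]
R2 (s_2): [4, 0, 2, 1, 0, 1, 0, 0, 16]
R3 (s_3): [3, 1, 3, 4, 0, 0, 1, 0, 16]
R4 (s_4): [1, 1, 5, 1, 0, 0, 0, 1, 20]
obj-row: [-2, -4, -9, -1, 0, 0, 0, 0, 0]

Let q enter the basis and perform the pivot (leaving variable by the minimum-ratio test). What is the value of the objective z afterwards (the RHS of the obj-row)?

64

Ratio test on column q — row 1: entry 0 ≤ 0; row 2: entry 0 ≤ 0; row 3: 16/1 = 16; row 4: 20/1 = 20. Minimum is 16 at row 3 (s_3 leaves); pivot element 1.
Pivot on row 3; the obj-row RHS becomes 0 − (-4)·16 = 64.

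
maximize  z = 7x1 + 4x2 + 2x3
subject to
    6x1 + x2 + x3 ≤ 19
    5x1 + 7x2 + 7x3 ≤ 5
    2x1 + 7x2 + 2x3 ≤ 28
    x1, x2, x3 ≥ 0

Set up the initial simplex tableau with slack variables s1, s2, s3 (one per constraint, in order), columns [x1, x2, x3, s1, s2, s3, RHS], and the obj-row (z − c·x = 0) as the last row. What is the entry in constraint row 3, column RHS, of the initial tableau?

The RHS of constraint 3 is b_3 = 28.

28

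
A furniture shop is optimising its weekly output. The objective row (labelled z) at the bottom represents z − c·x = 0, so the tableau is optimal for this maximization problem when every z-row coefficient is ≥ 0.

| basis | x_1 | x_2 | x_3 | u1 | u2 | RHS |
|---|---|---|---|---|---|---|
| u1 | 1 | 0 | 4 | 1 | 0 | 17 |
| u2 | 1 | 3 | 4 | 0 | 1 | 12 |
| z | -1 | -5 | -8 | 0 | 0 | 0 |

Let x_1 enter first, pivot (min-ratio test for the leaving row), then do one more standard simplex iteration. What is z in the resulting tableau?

Ratio test on column x_1 — row 1: 17/1 = 17; row 2: 12/1 = 12. Minimum is 12 at row 2 (u2 leaves); pivot element 1.
Pivot on row 2; the z-row RHS becomes 0 − (-1)·12 = 12.
Next entering variable (most negative z-row entry -4): x_3.
Ratio test on column x_3 — row 1: entry 0 ≤ 0; row 2: 12/4 = 3. Minimum is 3 at row 2 (x_1 leaves); pivot element 4.
After the second pivot the z-row RHS is 12 − (-4)·3 = 24.

24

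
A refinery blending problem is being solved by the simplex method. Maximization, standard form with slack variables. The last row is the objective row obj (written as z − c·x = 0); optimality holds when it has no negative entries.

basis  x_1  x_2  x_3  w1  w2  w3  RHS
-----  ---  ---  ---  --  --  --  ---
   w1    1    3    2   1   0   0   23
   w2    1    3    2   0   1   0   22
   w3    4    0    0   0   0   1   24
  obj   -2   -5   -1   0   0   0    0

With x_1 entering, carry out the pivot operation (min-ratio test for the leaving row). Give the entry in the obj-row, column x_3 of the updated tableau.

-1

Ratio test on column x_1 — row 1: 23/1 = 23; row 2: 22/1 = 22; row 3: 24/4 = 6. Minimum is 6 at row 3 (w3 leaves); pivot element 4.
Divide row 3 by 4; eliminate column x_1 from the other rows.
obj-row update in column x_3: -1 − (-2)·0 = -1.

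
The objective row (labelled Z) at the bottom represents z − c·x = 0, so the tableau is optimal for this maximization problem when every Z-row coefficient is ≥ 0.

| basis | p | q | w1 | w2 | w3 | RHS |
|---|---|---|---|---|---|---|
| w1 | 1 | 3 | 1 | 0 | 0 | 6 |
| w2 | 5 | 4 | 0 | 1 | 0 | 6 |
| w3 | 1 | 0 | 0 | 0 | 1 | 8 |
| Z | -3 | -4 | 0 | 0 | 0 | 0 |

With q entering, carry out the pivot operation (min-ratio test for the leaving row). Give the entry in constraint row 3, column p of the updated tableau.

Ratio test on column q — row 1: 6/3 = 2; row 2: 6/4 = 3/2; row 3: entry 0 ≤ 0. Minimum is 3/2 at row 2 (w2 leaves); pivot element 4.
Divide row 2 by 4; eliminate column q from the other rows.
Row 3 update in column p: 1 − 0·(5/4) = 1.

1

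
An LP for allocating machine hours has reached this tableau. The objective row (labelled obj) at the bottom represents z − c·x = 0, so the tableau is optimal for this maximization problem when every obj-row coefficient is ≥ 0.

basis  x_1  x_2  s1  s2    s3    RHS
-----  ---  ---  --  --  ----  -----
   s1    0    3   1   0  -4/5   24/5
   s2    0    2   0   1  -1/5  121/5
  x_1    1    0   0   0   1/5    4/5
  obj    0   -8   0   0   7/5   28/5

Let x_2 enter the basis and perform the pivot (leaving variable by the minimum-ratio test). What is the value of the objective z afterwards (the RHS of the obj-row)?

92/5

Ratio test on column x_2 — row 1: (24/5)/3 = 8/5; row 2: (121/5)/2 = 121/10; row 3: entry 0 ≤ 0. Minimum is 8/5 at row 1 (s1 leaves); pivot element 3.
Pivot on row 1; the obj-row RHS becomes 28/5 − (-8)·(8/5) = 92/5.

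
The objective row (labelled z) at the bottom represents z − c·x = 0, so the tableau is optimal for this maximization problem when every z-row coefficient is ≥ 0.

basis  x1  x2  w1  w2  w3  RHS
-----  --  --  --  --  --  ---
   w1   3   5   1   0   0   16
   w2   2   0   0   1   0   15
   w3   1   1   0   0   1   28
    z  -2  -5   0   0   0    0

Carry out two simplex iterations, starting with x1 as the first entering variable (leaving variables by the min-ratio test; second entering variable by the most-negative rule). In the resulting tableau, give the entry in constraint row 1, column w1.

1/5

Ratio test on column x1 — row 1: 16/3 = 16/3; row 2: 15/2 = 15/2; row 3: 28/1 = 28. Minimum is 16/3 at row 1 (w1 leaves); pivot element 3.
Divide row 1 by 3; eliminate column x1 from the other rows.
Second iteration: most negative z-row entry is -5/3 in column x2, so x2 enters.
Ratio test on column x2 — row 1: (16/3)/(5/3) = 16/5; row 2: entry -10/3 ≤ 0; row 3: entry -2/3 ≤ 0. Minimum is 16/5 at row 1 (x1 leaves); pivot element 5/3.
Divide row 1 by 5/3; eliminate column x2 from the other rows.
After both pivots, the entry at constraint row 1, column w1 is 1/5.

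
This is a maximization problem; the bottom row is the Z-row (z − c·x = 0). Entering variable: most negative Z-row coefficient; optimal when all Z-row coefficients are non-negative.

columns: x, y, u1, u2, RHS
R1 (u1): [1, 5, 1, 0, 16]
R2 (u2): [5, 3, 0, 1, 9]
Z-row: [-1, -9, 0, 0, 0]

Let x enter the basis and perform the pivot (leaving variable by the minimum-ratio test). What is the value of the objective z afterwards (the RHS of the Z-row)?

Ratio test on column x — row 1: 16/1 = 16; row 2: 9/5 = 9/5. Minimum is 9/5 at row 2 (u2 leaves); pivot element 5.
Pivot on row 2; the Z-row RHS becomes 0 − (-1)·(9/5) = 9/5.

9/5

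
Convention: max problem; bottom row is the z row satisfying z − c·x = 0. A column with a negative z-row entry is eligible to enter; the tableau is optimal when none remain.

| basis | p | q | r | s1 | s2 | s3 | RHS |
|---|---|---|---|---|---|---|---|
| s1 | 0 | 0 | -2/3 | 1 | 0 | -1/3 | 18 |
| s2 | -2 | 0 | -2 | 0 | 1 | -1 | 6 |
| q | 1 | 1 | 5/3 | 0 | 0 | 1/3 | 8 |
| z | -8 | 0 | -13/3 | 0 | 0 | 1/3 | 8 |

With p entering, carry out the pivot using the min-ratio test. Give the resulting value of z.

72

Ratio test on column p — row 1: entry 0 ≤ 0; row 2: entry -2 ≤ 0; row 3: 8/1 = 8. Minimum is 8 at row 3 (q leaves); pivot element 1.
Pivot on row 3; the z-row RHS becomes 8 − (-8)·8 = 72.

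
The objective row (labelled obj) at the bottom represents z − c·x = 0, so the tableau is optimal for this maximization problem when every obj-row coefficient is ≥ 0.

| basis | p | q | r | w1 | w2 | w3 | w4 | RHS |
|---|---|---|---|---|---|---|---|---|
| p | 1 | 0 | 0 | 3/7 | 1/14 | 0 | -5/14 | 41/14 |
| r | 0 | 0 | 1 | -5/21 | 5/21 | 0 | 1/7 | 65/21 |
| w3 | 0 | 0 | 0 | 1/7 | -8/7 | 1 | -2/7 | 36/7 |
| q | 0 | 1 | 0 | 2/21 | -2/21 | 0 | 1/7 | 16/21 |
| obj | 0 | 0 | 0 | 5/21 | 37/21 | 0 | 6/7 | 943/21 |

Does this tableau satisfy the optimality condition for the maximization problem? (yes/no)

yes

Every obj-row coefficient is ≥ 0, so the tableau is optimal.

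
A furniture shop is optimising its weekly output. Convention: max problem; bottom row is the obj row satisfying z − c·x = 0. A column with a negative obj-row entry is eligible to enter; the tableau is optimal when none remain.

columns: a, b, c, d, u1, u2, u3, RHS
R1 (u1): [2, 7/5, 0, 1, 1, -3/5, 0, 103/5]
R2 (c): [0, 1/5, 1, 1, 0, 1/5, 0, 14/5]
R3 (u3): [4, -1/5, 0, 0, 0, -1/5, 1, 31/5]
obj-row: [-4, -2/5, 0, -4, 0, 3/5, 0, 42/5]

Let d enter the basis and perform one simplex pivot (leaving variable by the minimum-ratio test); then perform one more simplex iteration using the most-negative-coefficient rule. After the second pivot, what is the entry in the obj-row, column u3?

Ratio test on column d — row 1: (103/5)/1 = 103/5; row 2: (14/5)/1 = 14/5; row 3: entry 0 ≤ 0. Minimum is 14/5 at row 2 (c leaves); pivot element 1.
Divide row 2 by 1; eliminate column d from the other rows.
Second iteration: most negative obj-row entry is -4 in column a, so a enters.
Ratio test on column a — row 1: (89/5)/2 = 89/10; row 2: entry 0 ≤ 0; row 3: (31/5)/4 = 31/20. Minimum is 31/20 at row 3 (u3 leaves); pivot element 4.
Divide row 3 by 4; eliminate column a from the other rows.
After both pivots, the entry at the obj-row, column u3 is 1.

1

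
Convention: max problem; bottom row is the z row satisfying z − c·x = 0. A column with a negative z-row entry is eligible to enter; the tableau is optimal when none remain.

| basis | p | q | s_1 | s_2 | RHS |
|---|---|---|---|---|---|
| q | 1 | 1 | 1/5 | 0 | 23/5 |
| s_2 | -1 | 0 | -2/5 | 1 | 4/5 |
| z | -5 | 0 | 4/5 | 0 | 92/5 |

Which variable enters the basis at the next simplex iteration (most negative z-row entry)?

p

Negative z-row entries: p: -5.
The most negative is -5 in column p, so p enters.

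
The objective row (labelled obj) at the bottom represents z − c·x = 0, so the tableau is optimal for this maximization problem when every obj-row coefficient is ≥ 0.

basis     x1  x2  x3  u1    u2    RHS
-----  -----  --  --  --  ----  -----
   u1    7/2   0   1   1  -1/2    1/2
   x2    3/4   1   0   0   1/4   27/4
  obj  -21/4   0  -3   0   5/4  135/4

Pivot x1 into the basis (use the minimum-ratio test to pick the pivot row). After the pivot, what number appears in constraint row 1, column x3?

Ratio test on column x1 — row 1: (1/2)/(7/2) = 1/7; row 2: (27/4)/(3/4) = 9. Minimum is 1/7 at row 1 (u1 leaves); pivot element 7/2.
Divide row 1 by 7/2; eliminate column x1 from the other rows.
In the new row 1, the x3 entry is the old entry divided by the pivot: 1/(7/2) = 2/7.

2/7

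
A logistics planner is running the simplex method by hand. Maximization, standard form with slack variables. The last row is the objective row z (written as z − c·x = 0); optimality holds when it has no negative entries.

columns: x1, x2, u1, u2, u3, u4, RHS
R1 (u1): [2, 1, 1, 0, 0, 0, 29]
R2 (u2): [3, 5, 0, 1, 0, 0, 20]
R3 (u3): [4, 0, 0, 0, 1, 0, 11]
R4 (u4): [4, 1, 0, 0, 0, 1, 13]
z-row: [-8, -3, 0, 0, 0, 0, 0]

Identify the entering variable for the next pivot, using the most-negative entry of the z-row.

Negative z-row entries: x1: -8, x2: -3.
The most negative is -8 in column x1, so x1 enters.

x1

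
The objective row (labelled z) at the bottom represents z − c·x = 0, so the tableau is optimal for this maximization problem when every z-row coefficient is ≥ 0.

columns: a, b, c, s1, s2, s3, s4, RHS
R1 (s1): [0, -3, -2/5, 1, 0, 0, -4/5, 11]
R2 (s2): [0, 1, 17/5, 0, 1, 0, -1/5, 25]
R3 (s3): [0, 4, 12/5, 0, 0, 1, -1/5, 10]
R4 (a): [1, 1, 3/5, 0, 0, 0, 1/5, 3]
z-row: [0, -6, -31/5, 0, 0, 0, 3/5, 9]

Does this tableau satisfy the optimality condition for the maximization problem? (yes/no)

The z-row has a negative entry -31/5 in column c, so it is not optimal.

no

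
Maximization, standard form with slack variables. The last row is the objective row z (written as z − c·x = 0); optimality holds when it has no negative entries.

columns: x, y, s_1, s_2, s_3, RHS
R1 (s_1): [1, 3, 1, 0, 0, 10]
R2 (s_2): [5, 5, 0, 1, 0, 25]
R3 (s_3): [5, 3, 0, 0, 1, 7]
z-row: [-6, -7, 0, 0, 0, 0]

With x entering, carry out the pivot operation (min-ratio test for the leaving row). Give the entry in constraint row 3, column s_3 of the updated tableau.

Ratio test on column x — row 1: 10/1 = 10; row 2: 25/5 = 5; row 3: 7/5 = 7/5. Minimum is 7/5 at row 3 (s_3 leaves); pivot element 5.
Divide row 3 by 5; eliminate column x from the other rows.
In the new row 3, the s_3 entry is the old entry divided by the pivot: 1/5 = 1/5.

1/5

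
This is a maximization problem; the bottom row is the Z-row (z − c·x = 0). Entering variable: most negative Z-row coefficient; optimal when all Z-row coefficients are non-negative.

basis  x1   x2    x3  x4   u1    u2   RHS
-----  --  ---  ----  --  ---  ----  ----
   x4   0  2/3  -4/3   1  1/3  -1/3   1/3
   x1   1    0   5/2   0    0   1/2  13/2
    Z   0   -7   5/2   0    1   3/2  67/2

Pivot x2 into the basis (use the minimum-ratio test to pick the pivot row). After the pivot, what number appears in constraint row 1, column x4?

Ratio test on column x2 — row 1: (1/3)/(2/3) = 1/2; row 2: entry 0 ≤ 0. Minimum is 1/2 at row 1 (x4 leaves); pivot element 2/3.
Divide row 1 by 2/3; eliminate column x2 from the other rows.
In the new row 1, the x4 entry is the old entry divided by the pivot: 1/(2/3) = 3/2.

3/2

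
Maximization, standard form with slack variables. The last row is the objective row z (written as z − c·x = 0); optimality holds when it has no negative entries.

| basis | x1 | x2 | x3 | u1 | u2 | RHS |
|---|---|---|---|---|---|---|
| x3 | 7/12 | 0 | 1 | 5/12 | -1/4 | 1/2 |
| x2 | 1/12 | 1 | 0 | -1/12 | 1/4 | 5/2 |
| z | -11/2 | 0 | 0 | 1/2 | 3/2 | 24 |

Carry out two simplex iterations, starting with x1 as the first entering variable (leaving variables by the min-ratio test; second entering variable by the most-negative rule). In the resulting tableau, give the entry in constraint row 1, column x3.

Ratio test on column x1 — row 1: (1/2)/(7/12) = 6/7; row 2: (5/2)/(1/12) = 30. Minimum is 6/7 at row 1 (x3 leaves); pivot element 7/12.
Divide row 1 by 7/12; eliminate column x1 from the other rows.
Second iteration: most negative z-row entry is -6/7 in column u2, so u2 enters.
Ratio test on column u2 — row 1: entry -3/7 ≤ 0; row 2: (17/7)/(2/7) = 17/2. Minimum is 17/2 at row 2 (x2 leaves); pivot element 2/7.
Divide row 2 by 2/7; eliminate column u2 from the other rows.
After both pivots, the entry at constraint row 1, column x3 is 3/2.

3/2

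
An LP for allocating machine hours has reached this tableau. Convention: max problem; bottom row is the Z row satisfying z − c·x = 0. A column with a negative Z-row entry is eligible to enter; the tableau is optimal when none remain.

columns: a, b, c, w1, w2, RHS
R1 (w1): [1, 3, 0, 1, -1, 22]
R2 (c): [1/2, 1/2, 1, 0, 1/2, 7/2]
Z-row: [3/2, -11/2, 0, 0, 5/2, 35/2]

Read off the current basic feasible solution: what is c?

7/2

c is basic (row 2); its value is the RHS of that row, 7/2.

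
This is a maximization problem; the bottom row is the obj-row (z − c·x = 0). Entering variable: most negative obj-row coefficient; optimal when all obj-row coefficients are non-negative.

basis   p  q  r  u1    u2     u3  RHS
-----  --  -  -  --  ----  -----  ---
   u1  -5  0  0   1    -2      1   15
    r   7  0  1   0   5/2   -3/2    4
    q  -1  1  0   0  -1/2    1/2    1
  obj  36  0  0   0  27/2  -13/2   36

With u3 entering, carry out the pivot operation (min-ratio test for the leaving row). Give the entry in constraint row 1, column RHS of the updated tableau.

13

Ratio test on column u3 — row 1: 15/1 = 15; row 2: entry -3/2 ≤ 0; row 3: 1/(1/2) = 2. Minimum is 2 at row 3 (q leaves); pivot element 1/2.
Divide row 3 by 1/2; eliminate column u3 from the other rows.
Row 1 update in column RHS: 15 − 1·2 = 13.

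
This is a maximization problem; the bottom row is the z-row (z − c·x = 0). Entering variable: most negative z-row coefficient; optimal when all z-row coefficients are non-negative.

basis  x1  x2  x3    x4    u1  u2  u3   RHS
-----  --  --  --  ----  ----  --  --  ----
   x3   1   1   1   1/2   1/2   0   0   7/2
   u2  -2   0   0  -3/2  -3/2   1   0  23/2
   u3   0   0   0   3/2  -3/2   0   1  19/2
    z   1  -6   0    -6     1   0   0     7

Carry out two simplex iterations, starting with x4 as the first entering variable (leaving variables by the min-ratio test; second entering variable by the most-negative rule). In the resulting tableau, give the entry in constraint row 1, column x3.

Ratio test on column x4 — row 1: (7/2)/(1/2) = 7; row 2: entry -3/2 ≤ 0; row 3: (19/2)/(3/2) = 19/3. Minimum is 19/3 at row 3 (u3 leaves); pivot element 3/2.
Divide row 3 by 3/2; eliminate column x4 from the other rows.
Second iteration: most negative z-row entry is -6 in column x2, so x2 enters.
Ratio test on column x2 — row 1: (1/3)/1 = 1/3; row 2: entry 0 ≤ 0; row 3: entry 0 ≤ 0. Minimum is 1/3 at row 1 (x3 leaves); pivot element 1.
Divide row 1 by 1; eliminate column x2 from the other rows.
After both pivots, the entry at constraint row 1, column x3 is 1.

1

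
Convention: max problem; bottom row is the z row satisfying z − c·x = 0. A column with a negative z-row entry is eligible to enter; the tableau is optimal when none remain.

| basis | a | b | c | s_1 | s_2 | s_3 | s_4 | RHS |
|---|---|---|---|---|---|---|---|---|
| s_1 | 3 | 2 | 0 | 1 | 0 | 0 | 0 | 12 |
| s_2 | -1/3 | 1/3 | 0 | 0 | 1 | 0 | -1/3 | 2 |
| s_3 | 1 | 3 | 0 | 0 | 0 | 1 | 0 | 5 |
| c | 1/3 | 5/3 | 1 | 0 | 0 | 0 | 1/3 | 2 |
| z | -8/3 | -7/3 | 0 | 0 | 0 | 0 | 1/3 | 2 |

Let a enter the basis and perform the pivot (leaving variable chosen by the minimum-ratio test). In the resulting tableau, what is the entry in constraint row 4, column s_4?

Ratio test on column a — row 1: 12/3 = 4; row 2: entry -1/3 ≤ 0; row 3: 5/1 = 5; row 4: 2/(1/3) = 6. Minimum is 4 at row 1 (s_1 leaves); pivot element 3.
Divide row 1 by 3; eliminate column a from the other rows.
Row 4 update in column s_4: 1/3 − (1/3)·0 = 1/3.

1/3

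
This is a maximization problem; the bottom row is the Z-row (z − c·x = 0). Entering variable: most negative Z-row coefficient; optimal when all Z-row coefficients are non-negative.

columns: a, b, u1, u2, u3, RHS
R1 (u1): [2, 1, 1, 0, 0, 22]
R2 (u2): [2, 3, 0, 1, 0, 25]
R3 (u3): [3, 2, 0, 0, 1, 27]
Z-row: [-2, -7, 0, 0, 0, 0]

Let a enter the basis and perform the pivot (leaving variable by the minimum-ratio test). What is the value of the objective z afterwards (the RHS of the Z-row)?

Ratio test on column a — row 1: 22/2 = 11; row 2: 25/2 = 25/2; row 3: 27/3 = 9. Minimum is 9 at row 3 (u3 leaves); pivot element 3.
Pivot on row 3; the Z-row RHS becomes 0 − (-2)·9 = 18.

18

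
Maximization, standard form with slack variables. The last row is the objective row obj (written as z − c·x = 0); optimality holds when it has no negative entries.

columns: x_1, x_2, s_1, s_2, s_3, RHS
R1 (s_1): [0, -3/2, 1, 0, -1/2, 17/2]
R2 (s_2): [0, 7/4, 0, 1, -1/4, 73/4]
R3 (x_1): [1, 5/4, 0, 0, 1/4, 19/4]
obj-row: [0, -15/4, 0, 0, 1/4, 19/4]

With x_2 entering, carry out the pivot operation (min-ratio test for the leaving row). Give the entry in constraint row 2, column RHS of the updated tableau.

58/5

Ratio test on column x_2 — row 1: entry -3/2 ≤ 0; row 2: (73/4)/(7/4) = 73/7; row 3: (19/4)/(5/4) = 19/5. Minimum is 19/5 at row 3 (x_1 leaves); pivot element 5/4.
Divide row 3 by 5/4; eliminate column x_2 from the other rows.
Row 2 update in column RHS: 73/4 − (7/4)·(19/5) = 58/5.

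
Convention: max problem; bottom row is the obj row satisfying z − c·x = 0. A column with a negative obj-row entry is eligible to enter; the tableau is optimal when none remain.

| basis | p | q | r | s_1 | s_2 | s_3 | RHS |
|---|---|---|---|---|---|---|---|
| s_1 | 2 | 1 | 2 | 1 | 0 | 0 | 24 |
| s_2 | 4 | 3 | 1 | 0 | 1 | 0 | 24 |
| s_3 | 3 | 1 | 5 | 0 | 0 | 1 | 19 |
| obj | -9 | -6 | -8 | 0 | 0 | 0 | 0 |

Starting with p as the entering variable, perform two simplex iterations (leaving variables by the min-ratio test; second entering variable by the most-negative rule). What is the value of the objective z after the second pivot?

Ratio test on column p — row 1: 24/2 = 12; row 2: 24/4 = 6; row 3: 19/3 = 19/3. Minimum is 6 at row 2 (s_2 leaves); pivot element 4.
Pivot on row 2; the obj-row RHS becomes 0 − (-9)·6 = 54.
Next entering variable (most negative obj-row entry -23/4): r.
Ratio test on column r — row 1: 12/(3/2) = 8; row 2: 6/(1/4) = 24; row 3: 1/(17/4) = 4/17. Minimum is 4/17 at row 3 (s_3 leaves); pivot element 17/4.
After the second pivot the obj-row RHS is 54 − (-23/4)·(4/17) = 941/17.

941/17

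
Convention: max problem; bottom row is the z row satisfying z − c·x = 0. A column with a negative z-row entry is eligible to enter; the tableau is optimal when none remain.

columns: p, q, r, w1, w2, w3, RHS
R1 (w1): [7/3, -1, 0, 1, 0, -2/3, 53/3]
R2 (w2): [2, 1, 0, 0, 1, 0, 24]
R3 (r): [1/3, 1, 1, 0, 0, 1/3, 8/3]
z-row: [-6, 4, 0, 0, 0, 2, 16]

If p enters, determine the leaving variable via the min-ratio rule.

w1

Column p entries and ratios — w1: (53/3)/(7/3) = 53/7; w2: 24/2 = 12; r: (8/3)/(1/3) = 8.
Smallest ratio is 53/7 in the row of w1, so w1 leaves.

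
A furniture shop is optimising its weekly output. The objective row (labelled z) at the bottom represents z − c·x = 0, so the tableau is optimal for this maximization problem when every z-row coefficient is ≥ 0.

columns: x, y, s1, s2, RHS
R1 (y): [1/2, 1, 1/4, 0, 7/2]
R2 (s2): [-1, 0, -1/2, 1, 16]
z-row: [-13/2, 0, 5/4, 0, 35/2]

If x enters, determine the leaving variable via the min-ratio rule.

y

Column x entries and ratios — y: (7/2)/(1/2) = 7; s2: -1 ≤ 0, skip.
Smallest ratio is 7 in the row of y, so y leaves.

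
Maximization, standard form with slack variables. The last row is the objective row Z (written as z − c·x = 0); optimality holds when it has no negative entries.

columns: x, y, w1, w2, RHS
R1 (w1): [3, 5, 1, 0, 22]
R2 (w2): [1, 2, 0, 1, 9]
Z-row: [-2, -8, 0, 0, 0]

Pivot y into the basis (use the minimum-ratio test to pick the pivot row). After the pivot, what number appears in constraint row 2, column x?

Ratio test on column y — row 1: 22/5 = 22/5; row 2: 9/2 = 9/2. Minimum is 22/5 at row 1 (w1 leaves); pivot element 5.
Divide row 1 by 5; eliminate column y from the other rows.
Row 2 update in column x: 1 − 2·(3/5) = -1/5.

-1/5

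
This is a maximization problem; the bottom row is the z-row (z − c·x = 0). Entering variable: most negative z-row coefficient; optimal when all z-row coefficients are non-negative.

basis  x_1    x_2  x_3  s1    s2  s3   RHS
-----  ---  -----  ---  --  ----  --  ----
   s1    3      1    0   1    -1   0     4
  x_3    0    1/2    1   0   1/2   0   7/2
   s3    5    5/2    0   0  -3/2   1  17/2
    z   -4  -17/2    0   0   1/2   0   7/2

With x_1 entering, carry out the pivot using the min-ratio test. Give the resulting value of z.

Ratio test on column x_1 — row 1: 4/3 = 4/3; row 2: entry 0 ≤ 0; row 3: (17/2)/5 = 17/10. Minimum is 4/3 at row 1 (s1 leaves); pivot element 3.
Pivot on row 1; the z-row RHS becomes 7/2 − (-4)·(4/3) = 53/6.

53/6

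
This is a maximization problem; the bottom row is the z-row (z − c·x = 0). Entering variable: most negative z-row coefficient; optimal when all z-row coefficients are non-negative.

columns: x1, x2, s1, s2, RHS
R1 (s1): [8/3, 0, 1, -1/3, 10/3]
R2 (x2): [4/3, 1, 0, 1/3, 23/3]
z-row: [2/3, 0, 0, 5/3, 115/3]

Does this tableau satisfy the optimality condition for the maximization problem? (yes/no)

yes

Every z-row coefficient is ≥ 0, so the tableau is optimal.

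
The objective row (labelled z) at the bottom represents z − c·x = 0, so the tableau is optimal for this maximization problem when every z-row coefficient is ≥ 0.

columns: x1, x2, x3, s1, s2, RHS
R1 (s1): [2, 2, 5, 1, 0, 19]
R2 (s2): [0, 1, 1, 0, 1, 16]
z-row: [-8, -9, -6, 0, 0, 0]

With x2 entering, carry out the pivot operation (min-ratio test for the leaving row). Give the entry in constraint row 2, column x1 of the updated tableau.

-1

Ratio test on column x2 — row 1: 19/2 = 19/2; row 2: 16/1 = 16. Minimum is 19/2 at row 1 (s1 leaves); pivot element 2.
Divide row 1 by 2; eliminate column x2 from the other rows.
Row 2 update in column x1: 0 − 1·1 = -1.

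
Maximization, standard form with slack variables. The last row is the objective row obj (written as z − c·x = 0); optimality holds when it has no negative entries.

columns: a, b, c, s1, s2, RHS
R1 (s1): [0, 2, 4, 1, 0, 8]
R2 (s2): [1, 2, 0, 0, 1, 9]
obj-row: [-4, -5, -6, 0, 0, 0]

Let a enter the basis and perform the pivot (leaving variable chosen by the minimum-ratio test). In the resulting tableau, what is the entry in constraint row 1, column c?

Ratio test on column a — row 1: entry 0 ≤ 0; row 2: 9/1 = 9. Minimum is 9 at row 2 (s2 leaves); pivot element 1.
Divide row 2 by 1; eliminate column a from the other rows.
Row 1 update in column c: 4 − 0·0 = 4.

4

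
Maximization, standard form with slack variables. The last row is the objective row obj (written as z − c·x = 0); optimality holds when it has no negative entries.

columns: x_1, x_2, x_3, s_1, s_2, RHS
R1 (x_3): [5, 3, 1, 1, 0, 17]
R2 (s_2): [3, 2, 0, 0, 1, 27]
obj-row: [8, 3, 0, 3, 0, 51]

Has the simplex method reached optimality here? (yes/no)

Every obj-row coefficient is ≥ 0, so the tableau is optimal.

yes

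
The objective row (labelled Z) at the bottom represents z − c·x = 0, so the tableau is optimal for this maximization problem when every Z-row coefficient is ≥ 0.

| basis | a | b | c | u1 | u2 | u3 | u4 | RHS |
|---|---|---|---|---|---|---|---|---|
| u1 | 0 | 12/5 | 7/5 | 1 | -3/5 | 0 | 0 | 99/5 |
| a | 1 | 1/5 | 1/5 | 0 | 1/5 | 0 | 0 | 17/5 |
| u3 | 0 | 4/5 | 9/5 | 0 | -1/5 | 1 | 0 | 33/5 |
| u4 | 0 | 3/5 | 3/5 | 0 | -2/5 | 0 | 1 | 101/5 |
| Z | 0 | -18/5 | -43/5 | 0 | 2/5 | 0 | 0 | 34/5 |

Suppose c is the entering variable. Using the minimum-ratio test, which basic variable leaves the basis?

u3

Column c entries and ratios — u1: (99/5)/(7/5) = 99/7; a: (17/5)/(1/5) = 17; u3: (33/5)/(9/5) = 11/3; u4: (101/5)/(3/5) = 101/3.
Smallest ratio is 11/3 in the row of u3, so u3 leaves.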